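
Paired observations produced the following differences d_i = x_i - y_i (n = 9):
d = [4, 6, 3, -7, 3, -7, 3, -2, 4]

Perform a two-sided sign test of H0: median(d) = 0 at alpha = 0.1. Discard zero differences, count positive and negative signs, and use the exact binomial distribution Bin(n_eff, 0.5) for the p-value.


Step 1: Discard zero differences. Original n = 9; n_eff = number of nonzero differences = 9.
Nonzero differences (with sign): +4, +6, +3, -7, +3, -7, +3, -2, +4
Step 2: Count signs: positive = 6, negative = 3.
Step 3: Under H0: P(positive) = 0.5, so the number of positives S ~ Bin(9, 0.5).
Step 4: Two-sided exact p-value = sum of Bin(9,0.5) probabilities at or below the observed probability = 0.507812.
Step 5: alpha = 0.1. fail to reject H0.

n_eff = 9, pos = 6, neg = 3, p = 0.507812, fail to reject H0.


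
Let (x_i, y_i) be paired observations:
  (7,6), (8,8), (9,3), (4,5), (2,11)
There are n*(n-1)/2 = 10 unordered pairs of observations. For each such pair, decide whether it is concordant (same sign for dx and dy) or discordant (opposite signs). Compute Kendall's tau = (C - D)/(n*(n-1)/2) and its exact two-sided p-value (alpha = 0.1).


Step 1: Enumerate the 10 unordered pairs (i,j) with i<j and classify each by sign(x_j-x_i) * sign(y_j-y_i).
  (1,2):dx=+1,dy=+2->C; (1,3):dx=+2,dy=-3->D; (1,4):dx=-3,dy=-1->C; (1,5):dx=-5,dy=+5->D
  (2,3):dx=+1,dy=-5->D; (2,4):dx=-4,dy=-3->C; (2,5):dx=-6,dy=+3->D; (3,4):dx=-5,dy=+2->D
  (3,5):dx=-7,dy=+8->D; (4,5):dx=-2,dy=+6->D
Step 2: C = 3, D = 7, total pairs = 10.
Step 3: tau = (C - D)/(n(n-1)/2) = (3 - 7)/10 = -0.400000.
Step 4: Exact two-sided p-value (enumerate n! = 120 permutations of y under H0): p = 0.483333.
Step 5: alpha = 0.1. fail to reject H0.

tau_b = -0.4000 (C=3, D=7), p = 0.483333, fail to reject H0.


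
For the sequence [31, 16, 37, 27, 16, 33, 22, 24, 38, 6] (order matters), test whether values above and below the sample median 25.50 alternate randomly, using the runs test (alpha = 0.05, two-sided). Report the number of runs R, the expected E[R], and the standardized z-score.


Step 1: Compute median = 25.50; label A = above, B = below.
Labels in order: ABAABABBAB  (n_A = 5, n_B = 5)
Step 2: Count runs R = 8.
Step 3: Under H0 (random ordering), E[R] = 2*n_A*n_B/(n_A+n_B) + 1 = 2*5*5/10 + 1 = 6.0000.
        Var[R] = 2*n_A*n_B*(2*n_A*n_B - n_A - n_B) / ((n_A+n_B)^2 * (n_A+n_B-1)) = 2000/900 = 2.2222.
        SD[R] = 1.4907.
Step 4: Continuity-corrected z = (R - 0.5 - E[R]) / SD[R] = (8 - 0.5 - 6.0000) / 1.4907 = 1.0062.
Step 5: Two-sided p-value via normal approximation = 2*(1 - Phi(|z|)) = 0.314305.
Step 6: alpha = 0.05. fail to reject H0.

R = 8, z = 1.0062, p = 0.314305, fail to reject H0.


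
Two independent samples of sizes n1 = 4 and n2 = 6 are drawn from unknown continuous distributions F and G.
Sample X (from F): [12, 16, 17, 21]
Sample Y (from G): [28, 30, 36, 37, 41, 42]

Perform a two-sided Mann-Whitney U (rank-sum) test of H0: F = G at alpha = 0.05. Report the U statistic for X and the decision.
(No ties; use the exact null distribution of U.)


Step 1: Combine and sort all 10 observations; assign midranks.
sorted (value, group): (12,X), (16,X), (17,X), (21,X), (28,Y), (30,Y), (36,Y), (37,Y), (41,Y), (42,Y)
ranks: 12->1, 16->2, 17->3, 21->4, 28->5, 30->6, 36->7, 37->8, 41->9, 42->10
Step 2: Rank sum for X: R1 = 1 + 2 + 3 + 4 = 10.
Step 3: U_X = R1 - n1(n1+1)/2 = 10 - 4*5/2 = 10 - 10 = 0.
       U_Y = n1*n2 - U_X = 24 - 0 = 24.
Step 4: No ties, so the exact null distribution of U (based on enumerating the C(10,4) = 210 equally likely rank assignments) gives the two-sided p-value.
Step 5: p-value = 0.009524; compare to alpha = 0.05. reject H0.

U_X = 0, p = 0.009524, reject H0 at alpha = 0.05.


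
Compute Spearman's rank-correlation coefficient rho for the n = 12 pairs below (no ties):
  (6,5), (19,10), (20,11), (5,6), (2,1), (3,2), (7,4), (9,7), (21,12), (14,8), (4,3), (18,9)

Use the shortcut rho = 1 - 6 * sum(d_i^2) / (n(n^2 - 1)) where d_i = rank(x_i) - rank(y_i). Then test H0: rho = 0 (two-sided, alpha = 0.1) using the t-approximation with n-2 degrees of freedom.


Step 1: Rank x and y separately (midranks; no ties here).
rank(x): 6->5, 19->10, 20->11, 5->4, 2->1, 3->2, 7->6, 9->7, 21->12, 14->8, 4->3, 18->9
rank(y): 5->5, 10->10, 11->11, 6->6, 1->1, 2->2, 4->4, 7->7, 12->12, 8->8, 3->3, 9->9
Step 2: d_i = R_x(i) - R_y(i); compute d_i^2.
  (5-5)^2=0, (10-10)^2=0, (11-11)^2=0, (4-6)^2=4, (1-1)^2=0, (2-2)^2=0, (6-4)^2=4, (7-7)^2=0, (12-12)^2=0, (8-8)^2=0, (3-3)^2=0, (9-9)^2=0
sum(d^2) = 8.
Step 3: rho = 1 - 6*8 / (12*(12^2 - 1)) = 1 - 48/1716 = 0.972028.
Step 4: Under H0, t = rho * sqrt((n-2)/(1-rho^2)) = 13.0876 ~ t(10).
Step 5: Two-sided p-value from the t-distribution with 10 df = 0.000000.
Step 6: alpha = 0.1. reject H0.

rho = 0.9720, p = 0.000000, reject H0 at alpha = 0.1.


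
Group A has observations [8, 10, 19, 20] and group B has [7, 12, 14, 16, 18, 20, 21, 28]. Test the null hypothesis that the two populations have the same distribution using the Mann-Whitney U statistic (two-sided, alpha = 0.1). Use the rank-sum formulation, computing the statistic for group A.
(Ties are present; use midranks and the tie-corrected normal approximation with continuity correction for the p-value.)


Step 1: Combine and sort all 12 observations; assign midranks.
sorted (value, group): (7,Y), (8,X), (10,X), (12,Y), (14,Y), (16,Y), (18,Y), (19,X), (20,X), (20,Y), (21,Y), (28,Y)
ranks: 7->1, 8->2, 10->3, 12->4, 14->5, 16->6, 18->7, 19->8, 20->9.5, 20->9.5, 21->11, 28->12
Step 2: Rank sum for X: R1 = 2 + 3 + 8 + 9.5 = 22.5.
Step 3: U_X = R1 - n1(n1+1)/2 = 22.5 - 4*5/2 = 22.5 - 10 = 12.5.
       U_Y = n1*n2 - U_X = 32 - 12.5 = 19.5.
Step 4: Ties are present, so use the tie-corrected normal approximation (with continuity correction) for the p-value.
Step 5: p-value = 0.609759; compare to alpha = 0.1. fail to reject H0.

U_X = 12.5, p = 0.609759, fail to reject H0 at alpha = 0.1.


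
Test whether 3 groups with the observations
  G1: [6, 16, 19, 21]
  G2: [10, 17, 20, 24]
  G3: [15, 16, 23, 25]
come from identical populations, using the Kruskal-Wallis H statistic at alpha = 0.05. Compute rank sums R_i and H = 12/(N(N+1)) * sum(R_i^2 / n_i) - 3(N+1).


Step 1: Combine all N = 12 observations and assign midranks.
sorted (value, group, rank): (6,G1,1), (10,G2,2), (15,G3,3), (16,G1,4.5), (16,G3,4.5), (17,G2,6), (19,G1,7), (20,G2,8), (21,G1,9), (23,G3,10), (24,G2,11), (25,G3,12)
Step 2: Sum ranks within each group.
R_1 = 21.5 (n_1 = 4)
R_2 = 27 (n_2 = 4)
R_3 = 29.5 (n_3 = 4)
Step 3: H = 12/(N(N+1)) * sum(R_i^2/n_i) - 3(N+1)
     = 12/(12*13) * (21.5^2/4 + 27^2/4 + 29.5^2/4) - 3*13
     = 0.076923 * 515.375 - 39
     = 0.644231.
Step 4: Ties present; correction factor C = 1 - 6/(12^3 - 12) = 0.996503. Corrected H = 0.644231 / 0.996503 = 0.646491.
Step 5: Under H0, H ~ chi^2(2); p-value = 0.723796.
Step 6: alpha = 0.05. fail to reject H0.

H = 0.6465, df = 2, p = 0.723796, fail to reject H0.


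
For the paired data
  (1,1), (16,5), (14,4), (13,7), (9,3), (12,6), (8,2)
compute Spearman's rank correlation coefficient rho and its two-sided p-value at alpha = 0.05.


Step 1: Rank x and y separately (midranks; no ties here).
rank(x): 1->1, 16->7, 14->6, 13->5, 9->3, 12->4, 8->2
rank(y): 1->1, 5->5, 4->4, 7->7, 3->3, 6->6, 2->2
Step 2: d_i = R_x(i) - R_y(i); compute d_i^2.
  (1-1)^2=0, (7-5)^2=4, (6-4)^2=4, (5-7)^2=4, (3-3)^2=0, (4-6)^2=4, (2-2)^2=0
sum(d^2) = 16.
Step 3: rho = 1 - 6*16 / (7*(7^2 - 1)) = 1 - 96/336 = 0.714286.
Step 4: Under H0, t = rho * sqrt((n-2)/(1-rho^2)) = 2.2822 ~ t(5).
Step 5: Two-sided p-value from the t-distribution with 5 df = 0.071344.
Step 6: alpha = 0.05. fail to reject H0.

rho = 0.7143, p = 0.071344, fail to reject H0 at alpha = 0.05.


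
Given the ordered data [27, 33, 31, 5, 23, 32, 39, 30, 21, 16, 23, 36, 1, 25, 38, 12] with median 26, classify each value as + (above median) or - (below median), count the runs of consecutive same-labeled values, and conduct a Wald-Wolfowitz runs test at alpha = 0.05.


Step 1: Compute median = 26; label A = above, B = below.
Labels in order: AAABBAAABBBABBAB  (n_A = 8, n_B = 8)
Step 2: Count runs R = 8.
Step 3: Under H0 (random ordering), E[R] = 2*n_A*n_B/(n_A+n_B) + 1 = 2*8*8/16 + 1 = 9.0000.
        Var[R] = 2*n_A*n_B*(2*n_A*n_B - n_A - n_B) / ((n_A+n_B)^2 * (n_A+n_B-1)) = 14336/3840 = 3.7333.
        SD[R] = 1.9322.
Step 4: Continuity-corrected z = (R + 0.5 - E[R]) / SD[R] = (8 + 0.5 - 9.0000) / 1.9322 = -0.2588.
Step 5: Two-sided p-value via normal approximation = 2*(1 - Phi(|z|)) = 0.795809.
Step 6: alpha = 0.05. fail to reject H0.

R = 8, z = -0.2588, p = 0.795809, fail to reject H0.


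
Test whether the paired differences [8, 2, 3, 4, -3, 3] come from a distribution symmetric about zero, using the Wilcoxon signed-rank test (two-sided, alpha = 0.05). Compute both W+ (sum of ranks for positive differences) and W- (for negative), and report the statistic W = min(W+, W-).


Step 1: Drop any zero differences (none here) and take |d_i|.
|d| = [8, 2, 3, 4, 3, 3]
Step 2: Midrank |d_i| (ties get averaged ranks).
ranks: |8|->6, |2|->1, |3|->3, |4|->5, |3|->3, |3|->3
Step 3: Attach original signs; sum ranks with positive sign and with negative sign.
W+ = 6 + 1 + 3 + 5 + 3 = 18
W- = 3 = 3
(Check: W+ + W- = 21 should equal n(n+1)/2 = 21.)
Step 4: Test statistic W = min(W+, W-) = 3.
Step 5: Ties in |d|, so use the tie-corrected normal approximation.
        E[W] = n(n+1)/4 = 6*7/4 = 10.5.
        Tie groups: |d|=3 (t=3); sum(t^3 - t) = 24.
        Var[W] = n(n+1)(2n+1)/24 - sum(t^3-t)/48 = 546/24 - 24/48 = 22.25.
        z = (W - E[W]) / sqrt(Var[W]) = (3 - 10.5) / 4.7170 = -1.5900.
        Two-sided p = 2*Phi(z) = 0.111836.
Step 6: alpha = 0.05. fail to reject H0.

W+ = 18, W- = 3, W = min = 3, p = 0.111836, fail to reject H0.


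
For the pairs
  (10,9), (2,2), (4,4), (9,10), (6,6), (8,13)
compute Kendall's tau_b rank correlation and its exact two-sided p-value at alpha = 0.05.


Step 1: Enumerate the 15 unordered pairs (i,j) with i<j and classify each by sign(x_j-x_i) * sign(y_j-y_i).
  (1,2):dx=-8,dy=-7->C; (1,3):dx=-6,dy=-5->C; (1,4):dx=-1,dy=+1->D; (1,5):dx=-4,dy=-3->C
  (1,6):dx=-2,dy=+4->D; (2,3):dx=+2,dy=+2->C; (2,4):dx=+7,dy=+8->C; (2,5):dx=+4,dy=+4->C
  (2,6):dx=+6,dy=+11->C; (3,4):dx=+5,dy=+6->C; (3,5):dx=+2,dy=+2->C; (3,6):dx=+4,dy=+9->C
  (4,5):dx=-3,dy=-4->C; (4,6):dx=-1,dy=+3->D; (5,6):dx=+2,dy=+7->C
Step 2: C = 12, D = 3, total pairs = 15.
Step 3: tau = (C - D)/(n(n-1)/2) = (12 - 3)/15 = 0.600000.
Step 4: Exact two-sided p-value (enumerate n! = 720 permutations of y under H0): p = 0.136111.
Step 5: alpha = 0.05. fail to reject H0.

tau_b = 0.6000 (C=12, D=3), p = 0.136111, fail to reject H0.


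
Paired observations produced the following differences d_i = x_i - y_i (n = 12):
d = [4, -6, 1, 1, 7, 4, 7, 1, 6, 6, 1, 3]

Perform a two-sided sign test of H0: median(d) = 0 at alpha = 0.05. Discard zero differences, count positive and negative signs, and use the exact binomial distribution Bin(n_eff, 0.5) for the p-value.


Step 1: Discard zero differences. Original n = 12; n_eff = number of nonzero differences = 12.
Nonzero differences (with sign): +4, -6, +1, +1, +7, +4, +7, +1, +6, +6, +1, +3
Step 2: Count signs: positive = 11, negative = 1.
Step 3: Under H0: P(positive) = 0.5, so the number of positives S ~ Bin(12, 0.5).
Step 4: Two-sided exact p-value = sum of Bin(12,0.5) probabilities at or below the observed probability = 0.006348.
Step 5: alpha = 0.05. reject H0.

n_eff = 12, pos = 11, neg = 1, p = 0.006348, reject H0.


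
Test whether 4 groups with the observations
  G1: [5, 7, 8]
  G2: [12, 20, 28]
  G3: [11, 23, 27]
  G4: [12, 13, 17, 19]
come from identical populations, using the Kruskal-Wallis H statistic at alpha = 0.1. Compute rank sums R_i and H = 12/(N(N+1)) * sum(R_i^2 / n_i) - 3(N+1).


Step 1: Combine all N = 13 observations and assign midranks.
sorted (value, group, rank): (5,G1,1), (7,G1,2), (8,G1,3), (11,G3,4), (12,G2,5.5), (12,G4,5.5), (13,G4,7), (17,G4,8), (19,G4,9), (20,G2,10), (23,G3,11), (27,G3,12), (28,G2,13)
Step 2: Sum ranks within each group.
R_1 = 6 (n_1 = 3)
R_2 = 28.5 (n_2 = 3)
R_3 = 27 (n_3 = 3)
R_4 = 29.5 (n_4 = 4)
Step 3: H = 12/(N(N+1)) * sum(R_i^2/n_i) - 3(N+1)
     = 12/(13*14) * (6^2/3 + 28.5^2/3 + 27^2/3 + 29.5^2/4) - 3*14
     = 0.065934 * 743.312 - 42
     = 7.009615.
Step 4: Ties present; correction factor C = 1 - 6/(13^3 - 13) = 0.997253. Corrected H = 7.009615 / 0.997253 = 7.028926.
Step 5: Under H0, H ~ chi^2(3); p-value = 0.070982.
Step 6: alpha = 0.1. reject H0.

H = 7.0289, df = 3, p = 0.070982, reject H0.


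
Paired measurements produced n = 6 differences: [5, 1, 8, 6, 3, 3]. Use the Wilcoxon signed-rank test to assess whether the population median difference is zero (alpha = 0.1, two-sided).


Step 1: Drop any zero differences (none here) and take |d_i|.
|d| = [5, 1, 8, 6, 3, 3]
Step 2: Midrank |d_i| (ties get averaged ranks).
ranks: |5|->4, |1|->1, |8|->6, |6|->5, |3|->2.5, |3|->2.5
Step 3: Attach original signs; sum ranks with positive sign and with negative sign.
W+ = 4 + 1 + 6 + 5 + 2.5 + 2.5 = 21
W- = 0 = 0
(Check: W+ + W- = 21 should equal n(n+1)/2 = 21.)
Step 4: Test statistic W = min(W+, W-) = 0.
Step 5: Ties in |d|, so use the tie-corrected normal approximation.
        E[W] = n(n+1)/4 = 6*7/4 = 10.5.
        Tie groups: |d|=3 (t=2); sum(t^3 - t) = 6.
        Var[W] = n(n+1)(2n+1)/24 - sum(t^3-t)/48 = 546/24 - 6/48 = 22.625.
        z = (W - E[W]) / sqrt(Var[W]) = (0 - 10.5) / 4.7566 = -2.2075.
        Two-sided p = 2*Phi(z) = 0.027281.
Step 6: alpha = 0.1. reject H0.

W+ = 21, W- = 0, W = min = 0, p = 0.027281, reject H0.


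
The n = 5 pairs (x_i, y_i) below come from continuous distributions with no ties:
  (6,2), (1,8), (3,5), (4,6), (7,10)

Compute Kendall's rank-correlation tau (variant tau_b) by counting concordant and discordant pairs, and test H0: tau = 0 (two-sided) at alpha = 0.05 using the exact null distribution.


Step 1: Enumerate the 10 unordered pairs (i,j) with i<j and classify each by sign(x_j-x_i) * sign(y_j-y_i).
  (1,2):dx=-5,dy=+6->D; (1,3):dx=-3,dy=+3->D; (1,4):dx=-2,dy=+4->D; (1,5):dx=+1,dy=+8->C
  (2,3):dx=+2,dy=-3->D; (2,4):dx=+3,dy=-2->D; (2,5):dx=+6,dy=+2->C; (3,4):dx=+1,dy=+1->C
  (3,5):dx=+4,dy=+5->C; (4,5):dx=+3,dy=+4->C
Step 2: C = 5, D = 5, total pairs = 10.
Step 3: tau = (C - D)/(n(n-1)/2) = (5 - 5)/10 = 0.000000.
Step 4: Exact two-sided p-value (enumerate n! = 120 permutations of y under H0): p = 1.000000.
Step 5: alpha = 0.05. fail to reject H0.

tau_b = 0.0000 (C=5, D=5), p = 1.000000, fail to reject H0.


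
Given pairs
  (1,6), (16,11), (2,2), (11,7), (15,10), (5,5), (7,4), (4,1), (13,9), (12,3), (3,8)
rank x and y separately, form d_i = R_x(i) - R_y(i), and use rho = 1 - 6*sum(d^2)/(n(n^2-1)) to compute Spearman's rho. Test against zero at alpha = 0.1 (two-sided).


Step 1: Rank x and y separately (midranks; no ties here).
rank(x): 1->1, 16->11, 2->2, 11->7, 15->10, 5->5, 7->6, 4->4, 13->9, 12->8, 3->3
rank(y): 6->6, 11->11, 2->2, 7->7, 10->10, 5->5, 4->4, 1->1, 9->9, 3->3, 8->8
Step 2: d_i = R_x(i) - R_y(i); compute d_i^2.
  (1-6)^2=25, (11-11)^2=0, (2-2)^2=0, (7-7)^2=0, (10-10)^2=0, (5-5)^2=0, (6-4)^2=4, (4-1)^2=9, (9-9)^2=0, (8-3)^2=25, (3-8)^2=25
sum(d^2) = 88.
Step 3: rho = 1 - 6*88 / (11*(11^2 - 1)) = 1 - 528/1320 = 0.600000.
Step 4: Under H0, t = rho * sqrt((n-2)/(1-rho^2)) = 2.2500 ~ t(9).
Step 5: Two-sided p-value from the t-distribution with 9 df = 0.051003.
Step 6: alpha = 0.1. reject H0.

rho = 0.6000, p = 0.051003, reject H0 at alpha = 0.1.


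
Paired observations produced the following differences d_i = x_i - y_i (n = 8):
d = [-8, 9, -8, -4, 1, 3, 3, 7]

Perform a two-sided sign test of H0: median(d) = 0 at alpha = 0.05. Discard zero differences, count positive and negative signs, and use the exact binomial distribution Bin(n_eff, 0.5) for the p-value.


Step 1: Discard zero differences. Original n = 8; n_eff = number of nonzero differences = 8.
Nonzero differences (with sign): -8, +9, -8, -4, +1, +3, +3, +7
Step 2: Count signs: positive = 5, negative = 3.
Step 3: Under H0: P(positive) = 0.5, so the number of positives S ~ Bin(8, 0.5).
Step 4: Two-sided exact p-value = sum of Bin(8,0.5) probabilities at or below the observed probability = 0.726562.
Step 5: alpha = 0.05. fail to reject H0.

n_eff = 8, pos = 5, neg = 3, p = 0.726562, fail to reject H0.


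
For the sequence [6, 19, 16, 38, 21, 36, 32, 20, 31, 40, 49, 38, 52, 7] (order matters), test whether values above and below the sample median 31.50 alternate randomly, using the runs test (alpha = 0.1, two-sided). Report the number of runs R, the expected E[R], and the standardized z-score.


Step 1: Compute median = 31.50; label A = above, B = below.
Labels in order: BBBABAABBAAAAB  (n_A = 7, n_B = 7)
Step 2: Count runs R = 7.
Step 3: Under H0 (random ordering), E[R] = 2*n_A*n_B/(n_A+n_B) + 1 = 2*7*7/14 + 1 = 8.0000.
        Var[R] = 2*n_A*n_B*(2*n_A*n_B - n_A - n_B) / ((n_A+n_B)^2 * (n_A+n_B-1)) = 8232/2548 = 3.2308.
        SD[R] = 1.7974.
Step 4: Continuity-corrected z = (R + 0.5 - E[R]) / SD[R] = (7 + 0.5 - 8.0000) / 1.7974 = -0.2782.
Step 5: Two-sided p-value via normal approximation = 2*(1 - Phi(|z|)) = 0.780879.
Step 6: alpha = 0.1. fail to reject H0.

R = 7, z = -0.2782, p = 0.780879, fail to reject H0.


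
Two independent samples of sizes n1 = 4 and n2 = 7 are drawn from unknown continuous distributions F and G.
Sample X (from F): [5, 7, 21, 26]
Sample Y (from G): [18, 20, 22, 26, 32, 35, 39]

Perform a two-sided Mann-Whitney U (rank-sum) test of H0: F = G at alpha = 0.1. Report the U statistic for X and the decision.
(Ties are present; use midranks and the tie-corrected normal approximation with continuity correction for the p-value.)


Step 1: Combine and sort all 11 observations; assign midranks.
sorted (value, group): (5,X), (7,X), (18,Y), (20,Y), (21,X), (22,Y), (26,X), (26,Y), (32,Y), (35,Y), (39,Y)
ranks: 5->1, 7->2, 18->3, 20->4, 21->5, 22->6, 26->7.5, 26->7.5, 32->9, 35->10, 39->11
Step 2: Rank sum for X: R1 = 1 + 2 + 5 + 7.5 = 15.5.
Step 3: U_X = R1 - n1(n1+1)/2 = 15.5 - 4*5/2 = 15.5 - 10 = 5.5.
       U_Y = n1*n2 - U_X = 28 - 5.5 = 22.5.
Step 4: Ties are present, so use the tie-corrected normal approximation (with continuity correction) for the p-value.
Step 5: p-value = 0.129695; compare to alpha = 0.1. fail to reject H0.

U_X = 5.5, p = 0.129695, fail to reject H0 at alpha = 0.1.


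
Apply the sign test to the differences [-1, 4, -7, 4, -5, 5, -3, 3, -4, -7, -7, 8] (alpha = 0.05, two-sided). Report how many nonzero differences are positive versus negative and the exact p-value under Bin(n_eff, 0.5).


Step 1: Discard zero differences. Original n = 12; n_eff = number of nonzero differences = 12.
Nonzero differences (with sign): -1, +4, -7, +4, -5, +5, -3, +3, -4, -7, -7, +8
Step 2: Count signs: positive = 5, negative = 7.
Step 3: Under H0: P(positive) = 0.5, so the number of positives S ~ Bin(12, 0.5).
Step 4: Two-sided exact p-value = sum of Bin(12,0.5) probabilities at or below the observed probability = 0.774414.
Step 5: alpha = 0.05. fail to reject H0.

n_eff = 12, pos = 5, neg = 7, p = 0.774414, fail to reject H0.


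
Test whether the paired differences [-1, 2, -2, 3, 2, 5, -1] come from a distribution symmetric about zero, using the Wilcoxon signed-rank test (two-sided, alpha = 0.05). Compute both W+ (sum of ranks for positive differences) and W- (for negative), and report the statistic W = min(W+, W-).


Step 1: Drop any zero differences (none here) and take |d_i|.
|d| = [1, 2, 2, 3, 2, 5, 1]
Step 2: Midrank |d_i| (ties get averaged ranks).
ranks: |1|->1.5, |2|->4, |2|->4, |3|->6, |2|->4, |5|->7, |1|->1.5
Step 3: Attach original signs; sum ranks with positive sign and with negative sign.
W+ = 4 + 6 + 4 + 7 = 21
W- = 1.5 + 4 + 1.5 = 7
(Check: W+ + W- = 28 should equal n(n+1)/2 = 28.)
Step 4: Test statistic W = min(W+, W-) = 7.
Step 5: Ties in |d|, so use the tie-corrected normal approximation.
        E[W] = n(n+1)/4 = 7*8/4 = 14.
        Tie groups: |d|=1 (t=2), |d|=2 (t=3); sum(t^3 - t) = 30.
        Var[W] = n(n+1)(2n+1)/24 - sum(t^3-t)/48 = 840/24 - 30/48 = 34.375.
        z = (W - E[W]) / sqrt(Var[W]) = (7 - 14) / 5.8630 = -1.1939.
        Two-sided p = 2*Phi(z) = 0.232508.
Step 6: alpha = 0.05. fail to reject H0.

W+ = 21, W- = 7, W = min = 7, p = 0.232508, fail to reject H0.


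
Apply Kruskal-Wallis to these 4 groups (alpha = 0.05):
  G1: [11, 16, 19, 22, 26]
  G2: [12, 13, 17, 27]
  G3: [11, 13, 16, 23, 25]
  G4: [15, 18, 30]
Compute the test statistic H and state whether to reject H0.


Step 1: Combine all N = 17 observations and assign midranks.
sorted (value, group, rank): (11,G1,1.5), (11,G3,1.5), (12,G2,3), (13,G2,4.5), (13,G3,4.5), (15,G4,6), (16,G1,7.5), (16,G3,7.5), (17,G2,9), (18,G4,10), (19,G1,11), (22,G1,12), (23,G3,13), (25,G3,14), (26,G1,15), (27,G2,16), (30,G4,17)
Step 2: Sum ranks within each group.
R_1 = 47 (n_1 = 5)
R_2 = 32.5 (n_2 = 4)
R_3 = 40.5 (n_3 = 5)
R_4 = 33 (n_4 = 3)
Step 3: H = 12/(N(N+1)) * sum(R_i^2/n_i) - 3(N+1)
     = 12/(17*18) * (47^2/5 + 32.5^2/4 + 40.5^2/5 + 33^2/3) - 3*18
     = 0.039216 * 1396.91 - 54
     = 0.780882.
Step 4: Ties present; correction factor C = 1 - 18/(17^3 - 17) = 0.996324. Corrected H = 0.780882 / 0.996324 = 0.783764.
Step 5: Under H0, H ~ chi^2(3); p-value = 0.853346.
Step 6: alpha = 0.05. fail to reject H0.

H = 0.7838, df = 3, p = 0.853346, fail to reject H0.


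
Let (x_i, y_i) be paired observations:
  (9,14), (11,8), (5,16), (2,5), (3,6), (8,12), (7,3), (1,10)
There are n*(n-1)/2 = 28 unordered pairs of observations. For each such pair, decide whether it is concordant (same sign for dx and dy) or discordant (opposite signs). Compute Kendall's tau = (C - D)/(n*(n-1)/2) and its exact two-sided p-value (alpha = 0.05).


Step 1: Enumerate the 28 unordered pairs (i,j) with i<j and classify each by sign(x_j-x_i) * sign(y_j-y_i).
  (1,2):dx=+2,dy=-6->D; (1,3):dx=-4,dy=+2->D; (1,4):dx=-7,dy=-9->C; (1,5):dx=-6,dy=-8->C
  (1,6):dx=-1,dy=-2->C; (1,7):dx=-2,dy=-11->C; (1,8):dx=-8,dy=-4->C; (2,3):dx=-6,dy=+8->D
  (2,4):dx=-9,dy=-3->C; (2,5):dx=-8,dy=-2->C; (2,6):dx=-3,dy=+4->D; (2,7):dx=-4,dy=-5->C
  (2,8):dx=-10,dy=+2->D; (3,4):dx=-3,dy=-11->C; (3,5):dx=-2,dy=-10->C; (3,6):dx=+3,dy=-4->D
  (3,7):dx=+2,dy=-13->D; (3,8):dx=-4,dy=-6->C; (4,5):dx=+1,dy=+1->C; (4,6):dx=+6,dy=+7->C
  (4,7):dx=+5,dy=-2->D; (4,8):dx=-1,dy=+5->D; (5,6):dx=+5,dy=+6->C; (5,7):dx=+4,dy=-3->D
  (5,8):dx=-2,dy=+4->D; (6,7):dx=-1,dy=-9->C; (6,8):dx=-7,dy=-2->C; (7,8):dx=-6,dy=+7->D
Step 2: C = 16, D = 12, total pairs = 28.
Step 3: tau = (C - D)/(n(n-1)/2) = (16 - 12)/28 = 0.142857.
Step 4: Exact two-sided p-value (enumerate n! = 40320 permutations of y under H0): p = 0.719544.
Step 5: alpha = 0.05. fail to reject H0.

tau_b = 0.1429 (C=16, D=12), p = 0.719544, fail to reject H0.


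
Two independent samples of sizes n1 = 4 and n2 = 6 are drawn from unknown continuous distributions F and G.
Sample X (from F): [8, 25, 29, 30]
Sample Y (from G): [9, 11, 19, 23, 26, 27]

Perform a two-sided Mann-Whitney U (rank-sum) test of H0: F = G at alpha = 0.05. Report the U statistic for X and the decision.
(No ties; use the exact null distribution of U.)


Step 1: Combine and sort all 10 observations; assign midranks.
sorted (value, group): (8,X), (9,Y), (11,Y), (19,Y), (23,Y), (25,X), (26,Y), (27,Y), (29,X), (30,X)
ranks: 8->1, 9->2, 11->3, 19->4, 23->5, 25->6, 26->7, 27->8, 29->9, 30->10
Step 2: Rank sum for X: R1 = 1 + 6 + 9 + 10 = 26.
Step 3: U_X = R1 - n1(n1+1)/2 = 26 - 4*5/2 = 26 - 10 = 16.
       U_Y = n1*n2 - U_X = 24 - 16 = 8.
Step 4: No ties, so the exact null distribution of U (based on enumerating the C(10,4) = 210 equally likely rank assignments) gives the two-sided p-value.
Step 5: p-value = 0.476190; compare to alpha = 0.05. fail to reject H0.

U_X = 16, p = 0.476190, fail to reject H0 at alpha = 0.05.


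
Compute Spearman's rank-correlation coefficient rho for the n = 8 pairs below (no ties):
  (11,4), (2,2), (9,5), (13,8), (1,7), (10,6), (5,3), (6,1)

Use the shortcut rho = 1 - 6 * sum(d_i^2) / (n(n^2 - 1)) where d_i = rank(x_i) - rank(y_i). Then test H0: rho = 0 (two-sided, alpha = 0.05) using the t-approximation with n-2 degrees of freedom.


Step 1: Rank x and y separately (midranks; no ties here).
rank(x): 11->7, 2->2, 9->5, 13->8, 1->1, 10->6, 5->3, 6->4
rank(y): 4->4, 2->2, 5->5, 8->8, 7->7, 6->6, 3->3, 1->1
Step 2: d_i = R_x(i) - R_y(i); compute d_i^2.
  (7-4)^2=9, (2-2)^2=0, (5-5)^2=0, (8-8)^2=0, (1-7)^2=36, (6-6)^2=0, (3-3)^2=0, (4-1)^2=9
sum(d^2) = 54.
Step 3: rho = 1 - 6*54 / (8*(8^2 - 1)) = 1 - 324/504 = 0.357143.
Step 4: Under H0, t = rho * sqrt((n-2)/(1-rho^2)) = 0.9366 ~ t(6).
Step 5: Two-sided p-value from the t-distribution with 6 df = 0.385121.
Step 6: alpha = 0.05. fail to reject H0.

rho = 0.3571, p = 0.385121, fail to reject H0 at alpha = 0.05.


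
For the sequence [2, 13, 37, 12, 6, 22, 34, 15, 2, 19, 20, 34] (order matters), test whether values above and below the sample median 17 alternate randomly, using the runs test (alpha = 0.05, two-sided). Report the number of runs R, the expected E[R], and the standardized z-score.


Step 1: Compute median = 17; label A = above, B = below.
Labels in order: BBABBAABBAAA  (n_A = 6, n_B = 6)
Step 2: Count runs R = 6.
Step 3: Under H0 (random ordering), E[R] = 2*n_A*n_B/(n_A+n_B) + 1 = 2*6*6/12 + 1 = 7.0000.
        Var[R] = 2*n_A*n_B*(2*n_A*n_B - n_A - n_B) / ((n_A+n_B)^2 * (n_A+n_B-1)) = 4320/1584 = 2.7273.
        SD[R] = 1.6514.
Step 4: Continuity-corrected z = (R + 0.5 - E[R]) / SD[R] = (6 + 0.5 - 7.0000) / 1.6514 = -0.3028.
Step 5: Two-sided p-value via normal approximation = 2*(1 - Phi(|z|)) = 0.762069.
Step 6: alpha = 0.05. fail to reject H0.

R = 6, z = -0.3028, p = 0.762069, fail to reject H0.


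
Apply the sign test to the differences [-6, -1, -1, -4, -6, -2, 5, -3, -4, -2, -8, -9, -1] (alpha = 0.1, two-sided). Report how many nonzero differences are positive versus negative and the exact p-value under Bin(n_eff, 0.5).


Step 1: Discard zero differences. Original n = 13; n_eff = number of nonzero differences = 13.
Nonzero differences (with sign): -6, -1, -1, -4, -6, -2, +5, -3, -4, -2, -8, -9, -1
Step 2: Count signs: positive = 1, negative = 12.
Step 3: Under H0: P(positive) = 0.5, so the number of positives S ~ Bin(13, 0.5).
Step 4: Two-sided exact p-value = sum of Bin(13,0.5) probabilities at or below the observed probability = 0.003418.
Step 5: alpha = 0.1. reject H0.

n_eff = 13, pos = 1, neg = 12, p = 0.003418, reject H0.


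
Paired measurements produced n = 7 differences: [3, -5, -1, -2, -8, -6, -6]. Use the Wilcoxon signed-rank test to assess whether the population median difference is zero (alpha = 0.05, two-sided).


Step 1: Drop any zero differences (none here) and take |d_i|.
|d| = [3, 5, 1, 2, 8, 6, 6]
Step 2: Midrank |d_i| (ties get averaged ranks).
ranks: |3|->3, |5|->4, |1|->1, |2|->2, |8|->7, |6|->5.5, |6|->5.5
Step 3: Attach original signs; sum ranks with positive sign and with negative sign.
W+ = 3 = 3
W- = 4 + 1 + 2 + 7 + 5.5 + 5.5 = 25
(Check: W+ + W- = 28 should equal n(n+1)/2 = 28.)
Step 4: Test statistic W = min(W+, W-) = 3.
Step 5: Ties in |d|, so use the tie-corrected normal approximation.
        E[W] = n(n+1)/4 = 7*8/4 = 14.
        Tie groups: |d|=6 (t=2); sum(t^3 - t) = 6.
        Var[W] = n(n+1)(2n+1)/24 - sum(t^3-t)/48 = 840/24 - 6/48 = 34.875.
        z = (W - E[W]) / sqrt(Var[W]) = (3 - 14) / 5.9055 = -1.8627.
        Two-sided p = 2*Phi(z) = 0.062509.
Step 6: alpha = 0.05. fail to reject H0.

W+ = 3, W- = 25, W = min = 3, p = 0.062509, fail to reject H0.


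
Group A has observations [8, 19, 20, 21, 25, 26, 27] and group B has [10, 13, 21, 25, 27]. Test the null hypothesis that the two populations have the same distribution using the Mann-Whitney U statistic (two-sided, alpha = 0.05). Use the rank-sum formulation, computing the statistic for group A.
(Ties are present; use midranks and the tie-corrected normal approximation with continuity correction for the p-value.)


Step 1: Combine and sort all 12 observations; assign midranks.
sorted (value, group): (8,X), (10,Y), (13,Y), (19,X), (20,X), (21,X), (21,Y), (25,X), (25,Y), (26,X), (27,X), (27,Y)
ranks: 8->1, 10->2, 13->3, 19->4, 20->5, 21->6.5, 21->6.5, 25->8.5, 25->8.5, 26->10, 27->11.5, 27->11.5
Step 2: Rank sum for X: R1 = 1 + 4 + 5 + 6.5 + 8.5 + 10 + 11.5 = 46.5.
Step 3: U_X = R1 - n1(n1+1)/2 = 46.5 - 7*8/2 = 46.5 - 28 = 18.5.
       U_Y = n1*n2 - U_X = 35 - 18.5 = 16.5.
Step 4: Ties are present, so use the tie-corrected normal approximation (with continuity correction) for the p-value.
Step 5: p-value = 0.934942; compare to alpha = 0.05. fail to reject H0.

U_X = 18.5, p = 0.934942, fail to reject H0 at alpha = 0.05.


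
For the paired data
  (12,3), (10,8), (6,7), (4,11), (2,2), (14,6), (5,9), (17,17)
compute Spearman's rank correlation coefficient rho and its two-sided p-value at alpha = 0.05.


Step 1: Rank x and y separately (midranks; no ties here).
rank(x): 12->6, 10->5, 6->4, 4->2, 2->1, 14->7, 5->3, 17->8
rank(y): 3->2, 8->5, 7->4, 11->7, 2->1, 6->3, 9->6, 17->8
Step 2: d_i = R_x(i) - R_y(i); compute d_i^2.
  (6-2)^2=16, (5-5)^2=0, (4-4)^2=0, (2-7)^2=25, (1-1)^2=0, (7-3)^2=16, (3-6)^2=9, (8-8)^2=0
sum(d^2) = 66.
Step 3: rho = 1 - 6*66 / (8*(8^2 - 1)) = 1 - 396/504 = 0.214286.
Step 4: Under H0, t = rho * sqrt((n-2)/(1-rho^2)) = 0.5374 ~ t(6).
Step 5: Two-sided p-value from the t-distribution with 6 df = 0.610344.
Step 6: alpha = 0.05. fail to reject H0.

rho = 0.2143, p = 0.610344, fail to reject H0 at alpha = 0.05.


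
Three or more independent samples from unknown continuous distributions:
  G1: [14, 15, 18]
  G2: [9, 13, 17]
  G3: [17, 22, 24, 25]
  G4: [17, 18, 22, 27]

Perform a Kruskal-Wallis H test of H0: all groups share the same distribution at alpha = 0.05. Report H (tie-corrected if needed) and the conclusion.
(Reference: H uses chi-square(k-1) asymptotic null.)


Step 1: Combine all N = 14 observations and assign midranks.
sorted (value, group, rank): (9,G2,1), (13,G2,2), (14,G1,3), (15,G1,4), (17,G2,6), (17,G3,6), (17,G4,6), (18,G1,8.5), (18,G4,8.5), (22,G3,10.5), (22,G4,10.5), (24,G3,12), (25,G3,13), (27,G4,14)
Step 2: Sum ranks within each group.
R_1 = 15.5 (n_1 = 3)
R_2 = 9 (n_2 = 3)
R_3 = 41.5 (n_3 = 4)
R_4 = 39 (n_4 = 4)
Step 3: H = 12/(N(N+1)) * sum(R_i^2/n_i) - 3(N+1)
     = 12/(14*15) * (15.5^2/3 + 9^2/3 + 41.5^2/4 + 39^2/4) - 3*15
     = 0.057143 * 917.896 - 45
     = 7.451190.
Step 4: Ties present; correction factor C = 1 - 36/(14^3 - 14) = 0.986813. Corrected H = 7.451190 / 0.986813 = 7.550761.
Step 5: Under H0, H ~ chi^2(3); p-value = 0.056268.
Step 6: alpha = 0.05. fail to reject H0.

H = 7.5508, df = 3, p = 0.056268, fail to reject H0.


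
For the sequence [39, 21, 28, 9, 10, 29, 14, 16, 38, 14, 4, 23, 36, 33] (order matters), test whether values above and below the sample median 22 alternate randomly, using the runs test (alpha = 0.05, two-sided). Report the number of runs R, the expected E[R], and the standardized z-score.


Step 1: Compute median = 22; label A = above, B = below.
Labels in order: ABABBABBABBAAA  (n_A = 7, n_B = 7)
Step 2: Count runs R = 9.
Step 3: Under H0 (random ordering), E[R] = 2*n_A*n_B/(n_A+n_B) + 1 = 2*7*7/14 + 1 = 8.0000.
        Var[R] = 2*n_A*n_B*(2*n_A*n_B - n_A - n_B) / ((n_A+n_B)^2 * (n_A+n_B-1)) = 8232/2548 = 3.2308.
        SD[R] = 1.7974.
Step 4: Continuity-corrected z = (R - 0.5 - E[R]) / SD[R] = (9 - 0.5 - 8.0000) / 1.7974 = 0.2782.
Step 5: Two-sided p-value via normal approximation = 2*(1 - Phi(|z|)) = 0.780879.
Step 6: alpha = 0.05. fail to reject H0.

R = 9, z = 0.2782, p = 0.780879, fail to reject H0.


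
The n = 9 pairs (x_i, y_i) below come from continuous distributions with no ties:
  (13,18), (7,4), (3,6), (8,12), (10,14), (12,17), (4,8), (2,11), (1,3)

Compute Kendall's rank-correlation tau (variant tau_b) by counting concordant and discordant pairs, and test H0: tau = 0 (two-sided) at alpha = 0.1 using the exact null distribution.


Step 1: Enumerate the 36 unordered pairs (i,j) with i<j and classify each by sign(x_j-x_i) * sign(y_j-y_i).
  (1,2):dx=-6,dy=-14->C; (1,3):dx=-10,dy=-12->C; (1,4):dx=-5,dy=-6->C; (1,5):dx=-3,dy=-4->C
  (1,6):dx=-1,dy=-1->C; (1,7):dx=-9,dy=-10->C; (1,8):dx=-11,dy=-7->C; (1,9):dx=-12,dy=-15->C
  (2,3):dx=-4,dy=+2->D; (2,4):dx=+1,dy=+8->C; (2,5):dx=+3,dy=+10->C; (2,6):dx=+5,dy=+13->C
  (2,7):dx=-3,dy=+4->D; (2,8):dx=-5,dy=+7->D; (2,9):dx=-6,dy=-1->C; (3,4):dx=+5,dy=+6->C
  (3,5):dx=+7,dy=+8->C; (3,6):dx=+9,dy=+11->C; (3,7):dx=+1,dy=+2->C; (3,8):dx=-1,dy=+5->D
  (3,9):dx=-2,dy=-3->C; (4,5):dx=+2,dy=+2->C; (4,6):dx=+4,dy=+5->C; (4,7):dx=-4,dy=-4->C
  (4,8):dx=-6,dy=-1->C; (4,9):dx=-7,dy=-9->C; (5,6):dx=+2,dy=+3->C; (5,7):dx=-6,dy=-6->C
  (5,8):dx=-8,dy=-3->C; (5,9):dx=-9,dy=-11->C; (6,7):dx=-8,dy=-9->C; (6,8):dx=-10,dy=-6->C
  (6,9):dx=-11,dy=-14->C; (7,8):dx=-2,dy=+3->D; (7,9):dx=-3,dy=-5->C; (8,9):dx=-1,dy=-8->C
Step 2: C = 31, D = 5, total pairs = 36.
Step 3: tau = (C - D)/(n(n-1)/2) = (31 - 5)/36 = 0.722222.
Step 4: Exact two-sided p-value (enumerate n! = 362880 permutations of y under H0): p = 0.005886.
Step 5: alpha = 0.1. reject H0.

tau_b = 0.7222 (C=31, D=5), p = 0.005886, reject H0.


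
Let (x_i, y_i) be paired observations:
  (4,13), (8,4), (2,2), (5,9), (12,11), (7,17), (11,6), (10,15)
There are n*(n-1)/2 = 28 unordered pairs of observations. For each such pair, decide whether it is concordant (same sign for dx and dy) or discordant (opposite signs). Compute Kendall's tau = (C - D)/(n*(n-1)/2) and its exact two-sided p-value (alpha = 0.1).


Step 1: Enumerate the 28 unordered pairs (i,j) with i<j and classify each by sign(x_j-x_i) * sign(y_j-y_i).
  (1,2):dx=+4,dy=-9->D; (1,3):dx=-2,dy=-11->C; (1,4):dx=+1,dy=-4->D; (1,5):dx=+8,dy=-2->D
  (1,6):dx=+3,dy=+4->C; (1,7):dx=+7,dy=-7->D; (1,8):dx=+6,dy=+2->C; (2,3):dx=-6,dy=-2->C
  (2,4):dx=-3,dy=+5->D; (2,5):dx=+4,dy=+7->C; (2,6):dx=-1,dy=+13->D; (2,7):dx=+3,dy=+2->C
  (2,8):dx=+2,dy=+11->C; (3,4):dx=+3,dy=+7->C; (3,5):dx=+10,dy=+9->C; (3,6):dx=+5,dy=+15->C
  (3,7):dx=+9,dy=+4->C; (3,8):dx=+8,dy=+13->C; (4,5):dx=+7,dy=+2->C; (4,6):dx=+2,dy=+8->C
  (4,7):dx=+6,dy=-3->D; (4,8):dx=+5,dy=+6->C; (5,6):dx=-5,dy=+6->D; (5,7):dx=-1,dy=-5->C
  (5,8):dx=-2,dy=+4->D; (6,7):dx=+4,dy=-11->D; (6,8):dx=+3,dy=-2->D; (7,8):dx=-1,dy=+9->D
Step 2: C = 16, D = 12, total pairs = 28.
Step 3: tau = (C - D)/(n(n-1)/2) = (16 - 12)/28 = 0.142857.
Step 4: Exact two-sided p-value (enumerate n! = 40320 permutations of y under H0): p = 0.719544.
Step 5: alpha = 0.1. fail to reject H0.

tau_b = 0.1429 (C=16, D=12), p = 0.719544, fail to reject H0.


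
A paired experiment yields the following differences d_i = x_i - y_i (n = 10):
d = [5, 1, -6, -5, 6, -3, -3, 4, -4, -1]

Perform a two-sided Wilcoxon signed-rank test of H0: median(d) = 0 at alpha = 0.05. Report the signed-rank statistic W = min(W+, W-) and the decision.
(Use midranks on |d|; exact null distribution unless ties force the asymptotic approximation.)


Step 1: Drop any zero differences (none here) and take |d_i|.
|d| = [5, 1, 6, 5, 6, 3, 3, 4, 4, 1]
Step 2: Midrank |d_i| (ties get averaged ranks).
ranks: |5|->7.5, |1|->1.5, |6|->9.5, |5|->7.5, |6|->9.5, |3|->3.5, |3|->3.5, |4|->5.5, |4|->5.5, |1|->1.5
Step 3: Attach original signs; sum ranks with positive sign and with negative sign.
W+ = 7.5 + 1.5 + 9.5 + 5.5 = 24
W- = 9.5 + 7.5 + 3.5 + 3.5 + 5.5 + 1.5 = 31
(Check: W+ + W- = 55 should equal n(n+1)/2 = 55.)
Step 4: Test statistic W = min(W+, W-) = 24.
Step 5: Ties in |d|, so use the tie-corrected normal approximation.
        E[W] = n(n+1)/4 = 10*11/4 = 27.5.
        Tie groups: |d|=1 (t=2), |d|=3 (t=2), |d|=4 (t=2), |d|=5 (t=2), |d|=6 (t=2); sum(t^3 - t) = 30.
        Var[W] = n(n+1)(2n+1)/24 - sum(t^3-t)/48 = 2310/24 - 30/48 = 95.625.
        z = (W - E[W]) / sqrt(Var[W]) = (24 - 27.5) / 9.7788 = -0.3579.
        Two-sided p = 2*Phi(z) = 0.720405.
Step 6: alpha = 0.05. fail to reject H0.

W+ = 24, W- = 31, W = min = 24, p = 0.720405, fail to reject H0.


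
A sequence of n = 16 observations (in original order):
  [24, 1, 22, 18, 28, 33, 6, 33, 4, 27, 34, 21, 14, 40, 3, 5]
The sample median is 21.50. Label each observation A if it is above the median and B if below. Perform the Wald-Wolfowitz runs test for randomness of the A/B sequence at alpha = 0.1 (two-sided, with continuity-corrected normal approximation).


Step 1: Compute median = 21.50; label A = above, B = below.
Labels in order: ABABAABABAABBABB  (n_A = 8, n_B = 8)
Step 2: Count runs R = 12.
Step 3: Under H0 (random ordering), E[R] = 2*n_A*n_B/(n_A+n_B) + 1 = 2*8*8/16 + 1 = 9.0000.
        Var[R] = 2*n_A*n_B*(2*n_A*n_B - n_A - n_B) / ((n_A+n_B)^2 * (n_A+n_B-1)) = 14336/3840 = 3.7333.
        SD[R] = 1.9322.
Step 4: Continuity-corrected z = (R - 0.5 - E[R]) / SD[R] = (12 - 0.5 - 9.0000) / 1.9322 = 1.2939.
Step 5: Two-sided p-value via normal approximation = 2*(1 - Phi(|z|)) = 0.195709.
Step 6: alpha = 0.1. fail to reject H0.

R = 12, z = 1.2939, p = 0.195709, fail to reject H0.


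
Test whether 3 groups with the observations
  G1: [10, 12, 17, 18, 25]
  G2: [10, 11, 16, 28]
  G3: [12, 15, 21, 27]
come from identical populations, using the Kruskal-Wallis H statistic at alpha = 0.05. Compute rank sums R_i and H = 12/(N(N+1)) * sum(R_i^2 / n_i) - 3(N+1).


Step 1: Combine all N = 13 observations and assign midranks.
sorted (value, group, rank): (10,G1,1.5), (10,G2,1.5), (11,G2,3), (12,G1,4.5), (12,G3,4.5), (15,G3,6), (16,G2,7), (17,G1,8), (18,G1,9), (21,G3,10), (25,G1,11), (27,G3,12), (28,G2,13)
Step 2: Sum ranks within each group.
R_1 = 34 (n_1 = 5)
R_2 = 24.5 (n_2 = 4)
R_3 = 32.5 (n_3 = 4)
Step 3: H = 12/(N(N+1)) * sum(R_i^2/n_i) - 3(N+1)
     = 12/(13*14) * (34^2/5 + 24.5^2/4 + 32.5^2/4) - 3*14
     = 0.065934 * 645.325 - 42
     = 0.548901.
Step 4: Ties present; correction factor C = 1 - 12/(13^3 - 13) = 0.994505. Corrected H = 0.548901 / 0.994505 = 0.551934.
Step 5: Under H0, H ~ chi^2(2); p-value = 0.758838.
Step 6: alpha = 0.05. fail to reject H0.

H = 0.5519, df = 2, p = 0.758838, fail to reject H0.


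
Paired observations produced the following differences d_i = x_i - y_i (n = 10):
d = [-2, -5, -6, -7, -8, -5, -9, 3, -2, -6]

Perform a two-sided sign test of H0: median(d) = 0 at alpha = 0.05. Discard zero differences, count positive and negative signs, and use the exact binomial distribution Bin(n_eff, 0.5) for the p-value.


Step 1: Discard zero differences. Original n = 10; n_eff = number of nonzero differences = 10.
Nonzero differences (with sign): -2, -5, -6, -7, -8, -5, -9, +3, -2, -6
Step 2: Count signs: positive = 1, negative = 9.
Step 3: Under H0: P(positive) = 0.5, so the number of positives S ~ Bin(10, 0.5).
Step 4: Two-sided exact p-value = sum of Bin(10,0.5) probabilities at or below the observed probability = 0.021484.
Step 5: alpha = 0.05. reject H0.

n_eff = 10, pos = 1, neg = 9, p = 0.021484, reject H0.


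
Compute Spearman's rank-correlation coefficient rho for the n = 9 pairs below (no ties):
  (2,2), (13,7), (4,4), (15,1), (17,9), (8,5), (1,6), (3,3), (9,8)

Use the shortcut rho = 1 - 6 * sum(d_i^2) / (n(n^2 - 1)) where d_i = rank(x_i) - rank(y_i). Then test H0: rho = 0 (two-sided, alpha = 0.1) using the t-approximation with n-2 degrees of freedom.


Step 1: Rank x and y separately (midranks; no ties here).
rank(x): 2->2, 13->7, 4->4, 15->8, 17->9, 8->5, 1->1, 3->3, 9->6
rank(y): 2->2, 7->7, 4->4, 1->1, 9->9, 5->5, 6->6, 3->3, 8->8
Step 2: d_i = R_x(i) - R_y(i); compute d_i^2.
  (2-2)^2=0, (7-7)^2=0, (4-4)^2=0, (8-1)^2=49, (9-9)^2=0, (5-5)^2=0, (1-6)^2=25, (3-3)^2=0, (6-8)^2=4
sum(d^2) = 78.
Step 3: rho = 1 - 6*78 / (9*(9^2 - 1)) = 1 - 468/720 = 0.350000.
Step 4: Under H0, t = rho * sqrt((n-2)/(1-rho^2)) = 0.9885 ~ t(7).
Step 5: Two-sided p-value from the t-distribution with 7 df = 0.355820.
Step 6: alpha = 0.1. fail to reject H0.

rho = 0.3500, p = 0.355820, fail to reject H0 at alpha = 0.1.


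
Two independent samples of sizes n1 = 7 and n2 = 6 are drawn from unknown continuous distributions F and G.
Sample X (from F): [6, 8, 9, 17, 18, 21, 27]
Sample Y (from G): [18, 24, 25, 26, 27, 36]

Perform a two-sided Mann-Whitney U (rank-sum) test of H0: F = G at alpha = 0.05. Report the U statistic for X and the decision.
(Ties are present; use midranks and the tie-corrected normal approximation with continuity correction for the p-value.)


Step 1: Combine and sort all 13 observations; assign midranks.
sorted (value, group): (6,X), (8,X), (9,X), (17,X), (18,X), (18,Y), (21,X), (24,Y), (25,Y), (26,Y), (27,X), (27,Y), (36,Y)
ranks: 6->1, 8->2, 9->3, 17->4, 18->5.5, 18->5.5, 21->7, 24->8, 25->9, 26->10, 27->11.5, 27->11.5, 36->13
Step 2: Rank sum for X: R1 = 1 + 2 + 3 + 4 + 5.5 + 7 + 11.5 = 34.
Step 3: U_X = R1 - n1(n1+1)/2 = 34 - 7*8/2 = 34 - 28 = 6.
       U_Y = n1*n2 - U_X = 42 - 6 = 36.
Step 4: Ties are present, so use the tie-corrected normal approximation (with continuity correction) for the p-value.
Step 5: p-value = 0.037788; compare to alpha = 0.05. reject H0.

U_X = 6, p = 0.037788, reject H0 at alpha = 0.05.
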